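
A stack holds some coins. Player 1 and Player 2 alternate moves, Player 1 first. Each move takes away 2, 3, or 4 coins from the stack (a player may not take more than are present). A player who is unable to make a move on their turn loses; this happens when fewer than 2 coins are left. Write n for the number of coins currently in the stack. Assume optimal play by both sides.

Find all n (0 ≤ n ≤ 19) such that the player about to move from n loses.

0, 1, 6, 7, 12, 13, 18, 19

Use the standard recursion: the mover loses at a terminal position; elsewhere, the mover wins exactly when some move hands the opponent an L position.
n=0: no move → L
n=1: no move → L
n=2: reaches L-position 0 → W
n=3: reaches L-position 1 → W
n=4: reaches L-position 1 → W
n=5: reaches L-position 1 → W
n=6: only reaches 4(W), 3(W), 2(W), all W → L
n=7: only reaches 5(W), 4(W), 3(W), all W → L
n=8: reaches L-position 6 → W
n=9: reaches L-position 7 → W
n=10: reaches L-position 7 → W
n=11: reaches L-position 7 → W
n=12: only reaches 10(W), 9(W), 8(W), all W → L
n=13: only reaches 11(W), 10(W), 9(W), all W → L
n=14: reaches L-position 12 → W
n=15: reaches L-position 13 → W
n=16: reaches L-position 13 → W
n=17: reaches L-position 13 → W
n=18: only reaches 16(W), 15(W), 14(W), all W → L
n=19: only reaches 17(W), 16(W), 15(W), all W → L
Reading off the rows marked L gives the requested list; there are 8 such values of n.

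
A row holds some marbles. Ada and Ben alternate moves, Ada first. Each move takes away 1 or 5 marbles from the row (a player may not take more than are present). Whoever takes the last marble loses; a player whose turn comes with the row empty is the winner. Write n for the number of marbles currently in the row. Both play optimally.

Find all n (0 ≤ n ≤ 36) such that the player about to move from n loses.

Build the W/L table. Terminal = W. A non-terminal position is W if it has a move to some L; otherwise it is L.
n=0: no move; the opponent has just taken the last marble and therefore loses → W
n=1: L (sole option 0(W) is W)
n=2: W (go to 1, an L position)
n=3: L (sole option 2(W) is W)
n=4: W (go to 3, an L position)
n=5: L (options 4(W), 0(W) are all W)
n=6: W (go to 5, an L position)
n=7: L (options 6(W), 2(W) are all W)
n=8: W (go to 7, an L position)
n=9: L (options 8(W), 4(W) are all W)
n=10: W (go to 9, an L position)
n=11: L (options 10(W), 6(W) are all W)
n=12: W (go to 11, an L position)
n=13: L (options 12(W), 8(W) are all W)
n=14: W (go to 13, an L position)
n=15: L (options 14(W), 10(W) are all W)
n=16: W (go to 15, an L position)
n=17: L (options 16(W), 12(W) are all W)
n=18: W (go to 17, an L position)
n=19: L (options 18(W), 14(W) are all W)
n=20: W (go to 19, an L position)
n=21: L (options 20(W), 16(W) are all W)
n=22: W (go to 21, an L position)
n=23: L (options 22(W), 18(W) are all W)
n=24: W (go to 23, an L position)
n=25: L (options 24(W), 20(W) are all W)
n=26: W (go to 25, an L position)
n=27: L (options 26(W), 22(W) are all W)
n=28: W (go to 27, an L position)
n=29: L (options 28(W), 24(W) are all W)
n=30: W (go to 29, an L position)
n=31: L (options 30(W), 26(W) are all W)
n=32: W (go to 31, an L position)
n=33: L (options 32(W), 28(W) are all W)
n=34: W (go to 33, an L position)
n=35: L (options 34(W), 30(W) are all W)
n=36: W (go to 35, an L position)
Reading off the rows marked L gives the requested list; there are 18 such values of n.

1, 3, 5, 7, 9, 11, 13, 15, 17, 19, 21, 23, 25, 27, 29, 31, 33, 35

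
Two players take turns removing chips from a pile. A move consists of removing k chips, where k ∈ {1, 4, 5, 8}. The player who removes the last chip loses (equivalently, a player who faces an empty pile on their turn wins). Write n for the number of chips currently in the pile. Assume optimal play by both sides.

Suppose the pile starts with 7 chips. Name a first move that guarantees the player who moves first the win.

Remove 4, leaving 3.

Use the standard recursion: the mover wins at a terminal position; elsewhere, the mover wins exactly when some move hands the opponent an L position.
n=0: no move; the opponent has just taken the last chip and therefore loses → W
n=1: only reaches 0(W), which is W → L
n=2: reaches L-position 1 → W
n=3: only reaches 2(W), which is W → L
n=4: reaches L-position 3 → W
n=5: reaches L-position 1 → W
n=6: reaches L-position 1 → W
n=7: reaches L-position 3 → W
From 7, the L positions reachable in one move are: 3.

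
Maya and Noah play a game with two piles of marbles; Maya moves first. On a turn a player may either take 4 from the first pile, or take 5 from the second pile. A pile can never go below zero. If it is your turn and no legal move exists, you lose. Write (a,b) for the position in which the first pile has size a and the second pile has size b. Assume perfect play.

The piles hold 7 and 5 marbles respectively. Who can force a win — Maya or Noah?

Noah wins.

Label each position W (a win for the player to move) or L (a loss). A position with no legal move is L; any other position is W exactly when some move reaches an L, and L when every move reaches a W.
No move ever increases a pile, so every position that can arise here has a ≤ 7 and b ≤ 5; it is enough to label the cells with 0 ≤ a ≤ 7 and 0 ≤ b ≤ 5.
Every move lowers a or b (never raises either), so fill the grid row by row in increasing a, and left to right within a row: each cell's successors are then already labelled.
      b=0  b=1  b=2  b=3  b=4  b=5
a=0:    L    L    L    L    L    W
a=1:    L    L    L    L    L    W
a=2:    L    L    L    L    L    W
a=3:    L    L    L    L    L    W
a=4:    W    W    W    W    W    L
a=5:    W    W    W    W    W    L
a=6:    W    W    W    W    W    L
a=7:    W    W    W    W    W    L
Cells with no legal move (terminal, hence L): (0,0), (0,1), (0,2), (0,3), (0,4), (1,0), (1,1), (1,2), (1,3), (1,4), (2,0), (2,1), (2,2), (2,3), (2,4), (3,0), (3,1), (3,2), (3,3), (3,4).
The remaining L cells, each justified by listing all of its moves:
(4,5): →(0,5)(W), (4,0)(W) — all W, so L
(5,5): →(1,5)(W), (5,0)(W) — all W, so L
(6,5): →(2,5)(W), (6,0)(W) — all W, so L
(7,5): →(3,5)(W), (7,0)(W) — all W, so L
Every other cell has at least one move into one of the L cells above, so it is W.
The starting position (7,5) is L: whatever Maya does, the opponent receives a W position.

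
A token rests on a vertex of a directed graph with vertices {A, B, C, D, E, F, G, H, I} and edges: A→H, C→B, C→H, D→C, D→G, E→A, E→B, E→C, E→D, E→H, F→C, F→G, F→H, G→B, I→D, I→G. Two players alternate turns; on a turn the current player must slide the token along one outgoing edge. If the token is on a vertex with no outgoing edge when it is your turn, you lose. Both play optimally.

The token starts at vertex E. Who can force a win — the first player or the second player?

Build the W/L table. Terminal = L. A non-terminal position is W if it has a move to some L; otherwise it is L.
Every edge goes from a vertex to one that appears earlier in the order B, H, C, G, F, D, I, A, E, so processing vertices in that order labels each vertex after all of its successors.
B: no outgoing edge → L
H: no outgoing edge → L
C: reaches L-position H → W
G: reaches L-position B → W
F: reaches L-position H → W
D: only reaches G(W), C(W), all W → L
I: reaches L-position D → W
A: reaches L-position H → W
E: reaches L-position D → W
The starting position E is W: the player to move should move to D, handing over an L position.

The first player wins.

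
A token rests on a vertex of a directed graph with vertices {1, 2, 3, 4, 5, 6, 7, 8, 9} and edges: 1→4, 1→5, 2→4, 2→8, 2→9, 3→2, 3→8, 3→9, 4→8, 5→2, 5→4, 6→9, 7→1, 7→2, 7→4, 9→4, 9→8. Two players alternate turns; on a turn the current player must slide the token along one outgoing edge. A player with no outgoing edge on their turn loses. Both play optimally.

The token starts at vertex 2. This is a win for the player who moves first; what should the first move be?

Move to 8.

Build the W/L table. Terminal = L. A non-terminal position is W if it has a move to some L; otherwise it is L.
Every edge goes from a vertex to one that appears earlier in the order 8, 4, 9, 2, 5, 3, 1, 6, 7, so processing vertices in that order labels each vertex after all of its successors.
8: no outgoing edge → L
4: can move to 8, which is L ⇒ W
9: can move to 8, which is L ⇒ W
2: can move to 8, which is L ⇒ W
5: moves to 2(W), 4(W); every one is W ⇒ L
3: can move to 8, which is L ⇒ W
1: can move to 5, which is L ⇒ W
6: the only move is to 9(W), a W ⇒ L
7: moves to 1(W), 2(W), 4(W); every one is W ⇒ L
From 2, the L positions reachable in one move are: 8.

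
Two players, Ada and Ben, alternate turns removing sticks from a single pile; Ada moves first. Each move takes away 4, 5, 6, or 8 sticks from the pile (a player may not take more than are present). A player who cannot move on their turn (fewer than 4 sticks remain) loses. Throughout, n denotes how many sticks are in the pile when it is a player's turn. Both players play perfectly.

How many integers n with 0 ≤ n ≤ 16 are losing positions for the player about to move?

Use the standard recursion: the mover loses at a terminal position; elsewhere, the mover wins exactly when some move hands the opponent an L position.
n=0: no move → L
n=1: no move → L
n=2: no move → L
n=3: no move → L
n=4: reaches L-position 0 → W
n=5: reaches L-position 1 → W
n=6: reaches L-position 2 → W
n=7: reaches L-position 3 → W
n=8: reaches L-position 3 → W
n=9: reaches L-position 3 → W
n=10: reaches L-position 2 → W
n=11: reaches L-position 3 → W
n=12: only reaches 8(W), 7(W), 6(W), 4(W), all W → L
n=13: only reaches 9(W), 8(W), 7(W), 5(W), all W → L
n=14: only reaches 10(W), 9(W), 8(W), 6(W), all W → L
n=15: only reaches 11(W), 10(W), 9(W), 7(W), all W → L
n=16: reaches L-position 12 → W
L entries with 0 ≤ n ≤ 16: n = 0, 1, 2, 3, 12, 13, 14, 15; that makes 8.

8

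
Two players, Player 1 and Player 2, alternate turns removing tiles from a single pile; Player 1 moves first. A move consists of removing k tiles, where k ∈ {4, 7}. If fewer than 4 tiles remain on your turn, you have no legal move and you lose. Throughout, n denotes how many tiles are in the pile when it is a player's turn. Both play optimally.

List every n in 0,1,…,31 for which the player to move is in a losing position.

0, 1, 2, 3, 11, 12, 13, 14, 22, 23, 24, 25

Positions with no move are L. A position that does have a move is losing for the player to move precisely when every available move leads to a winning position for the opponent. Fill in the labels:
n=0: no move → L
n=1: no move → L
n=2: no move → L
n=3: no move → L
n=4: can move to 0, which is L ⇒ W
n=5: can move to 1, which is L ⇒ W
n=6: can move to 2, which is L ⇒ W
n=7: can move to 3, which is L ⇒ W
n=8: can move to 1, which is L ⇒ W
n=9: can move to 2, which is L ⇒ W
n=10: can move to 3, which is L ⇒ W
n=11: moves to 7(W), 4(W); every one is W ⇒ L
n=12: moves to 8(W), 5(W); every one is W ⇒ L
n=13: moves to 9(W), 6(W); every one is W ⇒ L
n=14: moves to 10(W), 7(W); every one is W ⇒ L
n=15: can move to 11, which is L ⇒ W
n=16: can move to 12, which is L ⇒ W
n=17: can move to 13, which is L ⇒ W
n=18: can move to 14, which is L ⇒ W
n=19: can move to 12, which is L ⇒ W
n=20: can move to 13, which is L ⇒ W
n=21: can move to 14, which is L ⇒ W
n=22: moves to 18(W), 15(W); every one is W ⇒ L
n=23: moves to 19(W), 16(W); every one is W ⇒ L
n=24: moves to 20(W), 17(W); every one is W ⇒ L
n=25: moves to 21(W), 18(W); every one is W ⇒ L
n=26: can move to 22, which is L ⇒ W
n=27: can move to 23, which is L ⇒ W
n=28: can move to 24, which is L ⇒ W
n=29: can move to 25, which is L ⇒ W
n=30: can move to 23, which is L ⇒ W
n=31: can move to 24, which is L ⇒ W
Reading off the rows marked L gives the requested list; there are 12 such values of n.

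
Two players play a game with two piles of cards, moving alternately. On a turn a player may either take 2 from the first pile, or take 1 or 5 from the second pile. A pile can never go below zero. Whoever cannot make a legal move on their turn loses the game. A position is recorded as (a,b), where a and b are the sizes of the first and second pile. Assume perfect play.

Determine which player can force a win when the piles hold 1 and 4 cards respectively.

Work bottom-up. With no move the player to move loses. Otherwise the position is W if at least one move leads to an L position for the opponent, and L if every move leads to a W.
No move ever increases a pile, so every position that can arise here has a ≤ 1 and b ≤ 4; it is enough to label the cells with 0 ≤ a ≤ 1 and 0 ≤ b ≤ 4.
Every move lowers a or b (never raises either), so fill the grid row by row in increasing a, and left to right within a row: each cell's successors are then already labelled.
      b=0  b=1  b=2  b=3  b=4
a=0:    L    W    L    W    L
a=1:    L    W    L    W    L
Cells with no legal move (terminal, hence L): (0,0), (1,0).
The remaining L cells, each justified by listing all of its moves:
(0,2): the only move is to (0,1)(W), a W ⇒ L
(0,4): the only move is to (0,3)(W), a W ⇒ L
(1,2): the only move is to (1,1)(W), a W ⇒ L
(1,4): the only move is to (1,3)(W), a W ⇒ L
Every other cell has at least one move into one of the L cells above, so it is W.
Every move from (1,4) reaches a W position, so the mover loses.

The second player wins.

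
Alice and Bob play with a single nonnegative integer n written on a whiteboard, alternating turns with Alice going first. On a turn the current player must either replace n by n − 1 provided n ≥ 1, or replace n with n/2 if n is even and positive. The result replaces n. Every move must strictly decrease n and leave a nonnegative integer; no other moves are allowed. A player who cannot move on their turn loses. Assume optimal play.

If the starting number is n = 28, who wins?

Compute win/loss labels from the base case upward. A position with no move is L. Any other position is W if it can reach an L in one move, else L.
n=0: no move → L
n=1: W (go to 0, an L position)
n=2: L (sole option 1(W) is W)
n=3: W (go to 2, an L position)
n=4: W (go to 2, an L position)
n=5: L (sole option 4(W) is W)
n=6: W (go to 5, an L position)
n=7: L (sole option 6(W) is W)
n=8: W (go to 7, an L position)
n=9: L (sole option 8(W) is W)
n=10: W (go to 5, an L position)
n=11: L (sole option 10(W) is W)
n=12: W (go to 11, an L position)
n=13: L (sole option 12(W) is W)
n=14: W (go to 7, an L position)
n=15: L (sole option 14(W) is W)
n=16: W (go to 15, an L position)
n=17: L (sole option 16(W) is W)
n=18: W (go to 9, an L position)
n=19: L (sole option 18(W) is W)
n=20: W (go to 19, an L position)
n=21: L (sole option 20(W) is W)
n=22: W (go to 11, an L position)
n=23: L (sole option 22(W) is W)
n=24: W (go to 23, an L position)
n=25: L (sole option 24(W) is W)
n=26: W (go to 13, an L position)
n=27: L (sole option 26(W) is W)
n=28: W (go to 27, an L position)
The starting position 28 is W: Alice should move to 27, handing over an L position.

Alice wins.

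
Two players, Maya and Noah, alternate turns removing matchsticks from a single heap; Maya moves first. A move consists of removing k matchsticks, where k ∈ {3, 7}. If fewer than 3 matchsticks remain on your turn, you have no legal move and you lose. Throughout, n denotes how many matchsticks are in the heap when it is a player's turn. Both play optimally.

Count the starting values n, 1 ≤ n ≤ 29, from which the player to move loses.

Build the W/L table. Terminal = L. A non-terminal position is W if it has a move to some L; otherwise it is L.
n=0: no move → L
n=1: no move → L
n=2: no move → L
n=3: reaches L-position 0 → W
n=4: reaches L-position 1 → W
n=5: reaches L-position 2 → W
n=6: only reaches 3(W), which is W → L
n=7: reaches L-position 0 → W
n=8: reaches L-position 1 → W
n=9: reaches L-position 6 → W
n=10: only reaches 7(W), 3(W), all W → L
n=11: only reaches 8(W), 4(W), all W → L
n=12: only reaches 9(W), 5(W), all W → L
n=13: reaches L-position 10 → W
n=14: reaches L-position 11 → W
n=15: reaches L-position 12 → W
n=16: only reaches 13(W), 9(W), all W → L
n=17: reaches L-position 10 → W
n=18: reaches L-position 11 → W
n=19: reaches L-position 16 → W
n=20: only reaches 17(W), 13(W), all W → L
n=21: only reaches 18(W), 14(W), all W → L
n=22: only reaches 19(W), 15(W), all W → L
n=23: reaches L-position 20 → W
n=24: reaches L-position 21 → W
n=25: reaches L-position 22 → W
n=26: only reaches 23(W), 19(W), all W → L
n=27: reaches L-position 20 → W
n=28: reaches L-position 21 → W
n=29: reaches L-position 26 → W
L entries with 1 ≤ n ≤ 29 (n=0 is outside the asked range and is not counted): n = 1, 2, 6, 10, 11, 12, 16, 20, 21, 22, 26; that makes 11.

11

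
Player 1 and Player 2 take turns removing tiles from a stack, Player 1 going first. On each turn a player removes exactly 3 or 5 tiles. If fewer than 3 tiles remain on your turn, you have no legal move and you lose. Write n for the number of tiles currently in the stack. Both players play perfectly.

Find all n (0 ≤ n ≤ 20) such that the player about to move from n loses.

0, 1, 2, 8, 9, 10, 16, 17, 18

Positions with no move are L. A position that does have a move is losing for the player to move precisely when every available move leads to a winning position for the opponent. Fill in the labels:
n=0: no move → L
n=1: no move → L
n=2: no move → L
n=3: W (go to 0, an L position)
n=4: W (go to 1, an L position)
n=5: W (go to 2, an L position)
n=6: W (go to 1, an L position)
n=7: W (go to 2, an L position)
n=8: L (options 5(W), 3(W) are all W)
n=9: L (options 6(W), 4(W) are all W)
n=10: L (options 7(W), 5(W) are all W)
n=11: W (go to 8, an L position)
n=12: W (go to 9, an L position)
n=13: W (go to 10, an L position)
n=14: W (go to 9, an L position)
n=15: W (go to 10, an L position)
n=16: L (options 13(W), 11(W) are all W)
n=17: L (options 14(W), 12(W) are all W)
n=18: L (options 15(W), 13(W) are all W)
n=19: W (go to 16, an L position)
n=20: W (go to 17, an L position)
The losing starting values of n are exactly the entries labelled L in this table (9 of them).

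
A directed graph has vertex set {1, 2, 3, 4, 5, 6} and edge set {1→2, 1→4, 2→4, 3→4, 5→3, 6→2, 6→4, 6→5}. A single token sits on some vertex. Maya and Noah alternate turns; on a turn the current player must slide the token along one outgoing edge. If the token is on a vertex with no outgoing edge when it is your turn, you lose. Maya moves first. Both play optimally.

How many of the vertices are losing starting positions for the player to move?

2

Use the standard recursion: the mover loses at a terminal position; elsewhere, the mover wins exactly when some move hands the opponent an L position.
Every edge goes from a vertex to one that appears earlier in the order 4, 2, 3, 5, 6, 1, so processing vertices in that order labels each vertex after all of its successors.
4: no outgoing edge → L
2: W (go to 4, an L position)
3: W (go to 4, an L position)
5: L (sole option 3(W) is W)
6: W (go to 5, an L position)
1: W (go to 4, an L position)
The L vertices are 4, 5; that is 2 in all.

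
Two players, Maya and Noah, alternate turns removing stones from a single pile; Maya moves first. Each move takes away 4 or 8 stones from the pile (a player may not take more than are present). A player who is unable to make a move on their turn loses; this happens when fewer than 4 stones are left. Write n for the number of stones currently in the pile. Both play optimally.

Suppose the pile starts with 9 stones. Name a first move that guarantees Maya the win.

Compute win/loss labels from the base case upward. A position with no move is L. Any other position is W if it can reach an L in one move, else L.
n=0: no move → L
n=1: no move → L
n=2: no move → L
n=3: no move → L
n=4: →0(L), so W
n=5: →1(L), so W
n=6: →2(L), so W
n=7: →3(L), so W
n=8: →0(L), so W
n=9: →1(L), so W
From 9, the L positions reachable in one move are: 1.

Remove 8, leaving 1.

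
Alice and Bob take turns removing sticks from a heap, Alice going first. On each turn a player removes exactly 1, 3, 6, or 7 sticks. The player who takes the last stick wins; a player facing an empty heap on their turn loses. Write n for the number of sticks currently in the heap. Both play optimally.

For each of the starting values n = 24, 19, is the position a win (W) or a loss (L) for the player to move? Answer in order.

Positions with no move are L. A position that does have a move is losing for the player to move precisely when every available move leads to a winning position for the opponent. Fill in the labels:
n=0: no move → L
n=1: →0(L), so W
n=2: →1(W) only, which is W, so L
n=3: →2(L), so W
n=4: →3(W), 1(W) — all W, so L
n=5: →4(L), so W
n=6: →0(L), so W
n=7: →4(L), so W
n=8: →2(L), so W
n=9: →2(L), so W
n=10: →4(L), so W
n=11: →4(L), so W
n=12: →11(W), 9(W), 6(W), 5(W) — all W, so L
n=13: →12(L), so W
n=14: →13(W), 11(W), 8(W), 7(W) — all W, so L
n=15: →14(L), so W
n=16: →15(W), 13(W), 10(W), 9(W) — all W, so L
n=17: →16(L), so W
n=18: →12(L), so W
n=19: →16(L), so W
n=20: →14(L), so W
n=21: →14(L), so W
n=22: →16(L), so W
n=23: →16(L), so W
n=24: →23(W), 21(W), 18(W), 17(W) — all W, so L

24: L, 19: W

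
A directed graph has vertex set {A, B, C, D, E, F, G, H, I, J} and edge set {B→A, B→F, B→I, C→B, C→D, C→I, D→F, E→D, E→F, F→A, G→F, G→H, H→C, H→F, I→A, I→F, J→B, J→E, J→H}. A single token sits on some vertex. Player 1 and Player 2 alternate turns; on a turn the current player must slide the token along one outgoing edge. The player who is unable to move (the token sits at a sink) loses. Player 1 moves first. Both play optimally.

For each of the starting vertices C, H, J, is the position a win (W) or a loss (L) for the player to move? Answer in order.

Classify positions by backward induction: terminal positions (no move available) are L. From any other position, the mover wins iff some move reaches an L.
Every edge goes from a vertex to one that appears earlier in the order A, F, I, B, D, C, H, E, J, G, so processing vertices in that order labels each vertex after all of its successors.
A: no outgoing edge → L
F: reaches L-position A → W
I: reaches L-position A → W
B: reaches L-position A → W
D: only reaches F(W), which is W → L
C: reaches L-position D → W
H: only reaches C(W), F(W), all W → L
E: reaches L-position D → W
J: reaches L-position H → W
G: reaches L-position H → W

C: W, H: L, J: W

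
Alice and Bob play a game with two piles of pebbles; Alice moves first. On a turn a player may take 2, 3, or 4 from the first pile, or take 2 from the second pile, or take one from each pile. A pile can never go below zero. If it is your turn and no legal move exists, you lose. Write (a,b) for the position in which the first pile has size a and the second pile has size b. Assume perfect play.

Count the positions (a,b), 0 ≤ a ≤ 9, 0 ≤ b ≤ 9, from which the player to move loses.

Classify positions by backward induction: terminal positions (no move available) are L. From any other position, the mover wins iff some move reaches an L.
Every move lowers a or b (never raises either), so fill the grid row by row in increasing a, and left to right within a row: each cell's successors are then already labelled.
      b=0  b=1  b=2  b=3  b=4  b=5  b=6  b=7  b=8  b=9
a=0:    L    L    W    W    L    L    W    W    L    L
a=1:    L    W    W    L    L    W    W    L    L    W
a=2:    W    W    L    L    W    W    L    L    W    W
a=3:    W    W    L    W    W    W    L    W    W    W
a=4:    W    W    W    W    W    W    W    W    W    W
a=5:    W    L    W    W    W    L    W    W    W    L
a=6:    L    L    W    W    L    L    W    W    L    L
a=7:    L    W    W    L    L    W    W    L    L    W
a=8:    W    W    L    L    W    W    L    L    W    W
a=9:    W    W    L    W    W    W    L    W    W    W
Cells with no legal move (terminal, hence L): (0,0), (0,1), (1,0).
The remaining L cells, each justified by listing all of its moves:
(0,4): the only move is to (0,2)(W), a W ⇒ L
(0,5): the only move is to (0,3)(W), a W ⇒ L
(0,8): the only move is to (0,6)(W), a W ⇒ L
(0,9): the only move is to (0,7)(W), a W ⇒ L
(1,3): moves to (1,1)(W), (0,2)(W); every one is W ⇒ L
(1,4): moves to (1,2)(W), (0,3)(W); every one is W ⇒ L
(1,7): moves to (1,5)(W), (0,6)(W); every one is W ⇒ L
(1,8): moves to (1,6)(W), (0,7)(W); every one is W ⇒ L
(2,2): moves to (0,2)(W), (2,0)(W), (1,1)(W); every one is W ⇒ L
(2,3): moves to (0,3)(W), (2,1)(W), (1,2)(W); every one is W ⇒ L
(2,6): moves to (0,6)(W), (2,4)(W), (1,5)(W); every one is W ⇒ L
(2,7): moves to (0,7)(W), (2,5)(W), (1,6)(W); every one is W ⇒ L
(3,2): moves to (1,2)(W), (0,2)(W), (3,0)(W), (2,1)(W); every one is W ⇒ L
(3,6): moves to (1,6)(W), (0,6)(W), (3,4)(W), (2,5)(W); every one is W ⇒ L
(5,1): moves to (3,1)(W), (2,1)(W), (1,1)(W), (4,0)(W); every one is W ⇒ L
(5,5): moves to (3,5)(W), (2,5)(W), (1,5)(W), (5,3)(W), (4,4)(W); every one is W ⇒ L
(5,9): moves to (3,9)(W), (2,9)(W), (1,9)(W), (5,7)(W), (4,8)(W); every one is W ⇒ L
(6,0): moves to (4,0)(W), (3,0)(W), (2,0)(W); every one is W ⇒ L
(6,1): moves to (4,1)(W), (3,1)(W), (2,1)(W), (5,0)(W); every one is W ⇒ L
(6,4): moves to (4,4)(W), (3,4)(W), (2,4)(W), (6,2)(W), (5,3)(W); every one is W ⇒ L
(6,5): moves to (4,5)(W), (3,5)(W), (2,5)(W), (6,3)(W), (5,4)(W); every one is W ⇒ L
(6,8): moves to (4,8)(W), (3,8)(W), (2,8)(W), (6,6)(W), (5,7)(W); every one is W ⇒ L
(6,9): moves to (4,9)(W), (3,9)(W), (2,9)(W), (6,7)(W), (5,8)(W); every one is W ⇒ L
(7,0): moves to (5,0)(W), (4,0)(W), (3,0)(W); every one is W ⇒ L
(7,3): moves to (5,3)(W), (4,3)(W), (3,3)(W), (7,1)(W), (6,2)(W); every one is W ⇒ L
(7,4): moves to (5,4)(W), (4,4)(W), (3,4)(W), (7,2)(W), (6,3)(W); every one is W ⇒ L
(7,7): moves to (5,7)(W), (4,7)(W), (3,7)(W), (7,5)(W), (6,6)(W); every one is W ⇒ L
(7,8): moves to (5,8)(W), (4,8)(W), (3,8)(W), (7,6)(W), (6,7)(W); every one is W ⇒ L
(8,2): moves to (6,2)(W), (5,2)(W), (4,2)(W), (8,0)(W), (7,1)(W); every one is W ⇒ L
(8,3): moves to (6,3)(W), (5,3)(W), (4,3)(W), (8,1)(W), (7,2)(W); every one is W ⇒ L
(8,6): moves to (6,6)(W), (5,6)(W), (4,6)(W), (8,4)(W), (7,5)(W); every one is W ⇒ L
(8,7): moves to (6,7)(W), (5,7)(W), (4,7)(W), (8,5)(W), (7,6)(W); every one is W ⇒ L
(9,2): moves to (7,2)(W), (6,2)(W), (5,2)(W), (9,0)(W), (8,1)(W); every one is W ⇒ L
(9,6): moves to (7,6)(W), (6,6)(W), (5,6)(W), (9,4)(W), (8,5)(W); every one is W ⇒ L
Every other cell has at least one move into one of the L cells above, so it is W.
L cells per row: a=0: 6, a=1: 5, a=2: 4, a=3: 2, a=4: 0, a=5: 3, a=6: 6, a=7: 5, a=8: 4, a=9: 2; total 37.

37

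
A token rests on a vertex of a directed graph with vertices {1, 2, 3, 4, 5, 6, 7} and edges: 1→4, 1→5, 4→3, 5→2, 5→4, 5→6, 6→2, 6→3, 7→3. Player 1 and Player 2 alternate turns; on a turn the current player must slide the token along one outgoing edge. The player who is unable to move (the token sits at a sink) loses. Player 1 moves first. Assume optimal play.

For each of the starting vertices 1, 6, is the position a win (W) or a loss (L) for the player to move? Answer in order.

Use the standard recursion: the mover loses at a terminal position; elsewhere, the mover wins exactly when some move hands the opponent an L position.
Every edge goes from a vertex to one that appears earlier in the order 3, 2, 7, 4, 6, 5, 1, so processing vertices in that order labels each vertex after all of its successors.
3: no outgoing edge → L
2: no outgoing edge → L
7: reaches L-position 3 → W
4: reaches L-position 3 → W
6: reaches L-position 2 → W
5: reaches L-position 2 → W
1: only reaches 5(W), 4(W), all W → L

1: L, 6: W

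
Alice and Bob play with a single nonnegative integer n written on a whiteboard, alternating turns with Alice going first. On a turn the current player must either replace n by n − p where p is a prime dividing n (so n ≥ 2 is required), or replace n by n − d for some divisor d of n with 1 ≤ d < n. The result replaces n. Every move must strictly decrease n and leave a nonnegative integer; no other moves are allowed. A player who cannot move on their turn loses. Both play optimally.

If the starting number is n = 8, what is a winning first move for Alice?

Move to 4.

Positions with no move are L. A position that does have a move is losing for the player to move precisely when every available move leads to a winning position for the opponent. Fill in the labels:
n=0: no move → L
n=1: no move → L
n=2: W (go to 0, an L position)
n=3: W (go to 0, an L position)
n=4: L (options 2(W), 3(W) are all W)
n=5: W (go to 0, an L position)
n=6: W (go to 4, an L position)
n=7: W (go to 0, an L position)
n=8: W (go to 4, an L position)
From 8, the L positions reachable in one move are: 4.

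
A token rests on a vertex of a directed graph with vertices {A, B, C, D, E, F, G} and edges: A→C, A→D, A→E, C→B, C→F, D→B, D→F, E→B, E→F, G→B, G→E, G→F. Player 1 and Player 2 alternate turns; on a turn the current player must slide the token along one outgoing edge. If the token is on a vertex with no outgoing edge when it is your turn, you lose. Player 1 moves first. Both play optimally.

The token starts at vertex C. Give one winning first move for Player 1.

Work bottom-up. With no move the player to move loses. Otherwise the position is W if at least one move leads to an L position for the opponent, and L if every move leads to a W.
Every edge goes from a vertex to one that appears earlier in the order B, F, E, G, C, D, A, so processing vertices in that order labels each vertex after all of its successors.
B: no outgoing edge → L
F: no outgoing edge → L
E: →F(L), so W
G: →F(L), so W
C: →F(L), so W
D: →F(L), so W
A: →D(W), C(W), E(W) — all W, so L
From C, the L positions reachable in one move are: F, B. Any move reaching one of these is winning.

Move to F.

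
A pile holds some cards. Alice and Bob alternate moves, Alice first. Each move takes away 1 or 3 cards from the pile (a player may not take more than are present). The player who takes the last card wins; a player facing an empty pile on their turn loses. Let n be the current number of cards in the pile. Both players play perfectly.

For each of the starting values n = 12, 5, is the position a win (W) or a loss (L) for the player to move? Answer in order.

Build the W/L table. Terminal = L. A non-terminal position is W if it has a move to some L; otherwise it is L.
n=0: no move → L
n=1: reaches L-position 0 → W
n=2: only reaches 1(W), which is W → L
n=3: reaches L-position 2 → W
n=4: only reaches 3(W), 1(W), all W → L
n=5: reaches L-position 4 → W
n=6: only reaches 5(W), 3(W), all W → L
n=7: reaches L-position 6 → W
n=8: only reaches 7(W), 5(W), all W → L
n=9: reaches L-position 8 → W
n=10: only reaches 9(W), 7(W), all W → L
n=11: reaches L-position 10 → W
n=12: only reaches 11(W), 9(W), all W → L

12: L, 5: W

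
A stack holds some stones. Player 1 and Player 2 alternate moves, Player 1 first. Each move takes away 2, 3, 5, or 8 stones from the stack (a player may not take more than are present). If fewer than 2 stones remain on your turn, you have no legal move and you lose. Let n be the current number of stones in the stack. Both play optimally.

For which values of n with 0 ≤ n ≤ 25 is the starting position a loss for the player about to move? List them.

Use the standard recursion: the mover loses at a terminal position; elsewhere, the mover wins exactly when some move hands the opponent an L position.
n=0: no move → L
n=1: no move → L
n=2: W (go to 0, an L position)
n=3: W (go to 1, an L position)
n=4: W (go to 1, an L position)
n=5: W (go to 0, an L position)
n=6: W (go to 1, an L position)
n=7: L (options 5(W), 4(W), 2(W) are all W)
n=8: W (go to 0, an L position)
n=9: W (go to 7, an L position)
n=10: W (go to 7, an L position)
n=11: L (options 9(W), 8(W), 6(W), 3(W) are all W)
n=12: W (go to 7, an L position)
n=13: W (go to 11, an L position)
n=14: W (go to 11, an L position)
n=15: W (go to 7, an L position)
n=16: W (go to 11, an L position)
n=17: L (options 15(W), 14(W), 12(W), 9(W) are all W)
n=18: L (options 16(W), 15(W), 13(W), 10(W) are all W)
n=19: W (go to 17, an L position)
n=20: W (go to 18, an L position)
n=21: W (go to 18, an L position)
n=22: W (go to 17, an L position)
n=23: W (go to 18, an L position)
n=24: L (options 22(W), 21(W), 19(W), 16(W) are all W)
n=25: W (go to 17, an L position)
Reading off the rows marked L gives the requested list; there are 7 such values of n.

0, 1, 7, 11, 17, 18, 24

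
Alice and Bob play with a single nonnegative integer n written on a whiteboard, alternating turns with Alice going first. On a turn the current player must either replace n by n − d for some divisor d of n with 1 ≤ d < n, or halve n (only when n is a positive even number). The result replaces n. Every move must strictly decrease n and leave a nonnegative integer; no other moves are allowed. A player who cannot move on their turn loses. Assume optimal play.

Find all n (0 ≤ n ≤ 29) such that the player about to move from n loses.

Work bottom-up. With no move the player to move loses. Otherwise the position is W if at least one move leads to an L position for the opponent, and L if every move leads to a W.
n=0: no move → L
n=1: no move → L
n=2: W (go to 1, an L position)
n=3: L (sole option 2(W) is W)
n=4: W (go to 3, an L position)
n=5: L (sole option 4(W) is W)
n=6: W (go to 3, an L position)
n=7: L (sole option 6(W) is W)
n=8: W (go to 7, an L position)
n=9: L (options 6(W), 8(W) are all W)
n=10: W (go to 5, an L position)
n=11: L (sole option 10(W) is W)
n=12: W (go to 9, an L position)
n=13: L (sole option 12(W) is W)
n=14: W (go to 7, an L position)
n=15: L (options 10(W), 12(W), 14(W) are all W)
n=16: W (go to 15, an L position)
n=17: L (sole option 16(W) is W)
n=18: W (go to 9, an L position)
n=19: L (sole option 18(W) is W)
n=20: W (go to 15, an L position)
n=21: L (options 14(W), 18(W), 20(W) are all W)
n=22: W (go to 11, an L position)
n=23: L (sole option 22(W) is W)
n=24: W (go to 21, an L position)
n=25: L (options 20(W), 24(W) are all W)
n=26: W (go to 13, an L position)
n=27: L (options 18(W), 24(W), 26(W) are all W)
n=28: W (go to 21, an L position)
n=29: L (sole option 28(W) is W)
The losing starting values of n are exactly the entries labelled L in this table (16 of them).

0, 1, 3, 5, 7, 9, 11, 13, 15, 17, 19, 21, 23, 25, 27, 29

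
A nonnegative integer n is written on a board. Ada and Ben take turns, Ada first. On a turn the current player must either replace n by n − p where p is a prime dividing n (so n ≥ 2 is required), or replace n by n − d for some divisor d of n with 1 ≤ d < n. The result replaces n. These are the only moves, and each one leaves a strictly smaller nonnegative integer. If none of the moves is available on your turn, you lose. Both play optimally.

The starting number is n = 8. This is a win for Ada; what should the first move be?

Use the standard recursion: the mover loses at a terminal position; elsewhere, the mover wins exactly when some move hands the opponent an L position.
n=0: no move → L
n=1: no move → L
n=2: reaches L-position 0 → W
n=3: reaches L-position 0 → W
n=4: only reaches 2(W), 3(W), all W → L
n=5: reaches L-position 0 → W
n=6: reaches L-position 4 → W
n=7: reaches L-position 0 → W
n=8: reaches L-position 4 → W
From 8, the L positions reachable in one move are: 4.

Move to 4.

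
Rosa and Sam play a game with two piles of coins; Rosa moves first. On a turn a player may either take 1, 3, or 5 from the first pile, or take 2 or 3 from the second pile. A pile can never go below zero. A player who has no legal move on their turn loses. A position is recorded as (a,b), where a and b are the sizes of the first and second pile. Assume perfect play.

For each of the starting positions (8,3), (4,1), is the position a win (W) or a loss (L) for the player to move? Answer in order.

Build the W/L table. Terminal = L. A non-terminal position is W if it has a move to some L; otherwise it is L.
No move ever increases a pile, so every position that can arise here has a ≤ 8 and b ≤ 3; it is enough to label the cells with 0 ≤ a ≤ 8 and 0 ≤ b ≤ 3.
Every move lowers a or b (never raises either), so fill the grid row by row in increasing a, and left to right within a row: each cell's successors are then already labelled.
      b=0  b=1  b=2  b=3
a=0:    L    L    W    W
a=1:    W    W    L    L
a=2:    L    L    W    W
a=3:    W    W    L    L
a=4:    L    L    W    W
a=5:    W    W    L    L
a=6:    L    L    W    W
a=7:    W    W    L    L
a=8:    L    L    W    W
Cells with no legal move (terminal, hence L): (0,0), (0,1).
The remaining L cells, each justified by listing all of its moves:
(1,2): only reaches (0,2)(W), (1,0)(W), all W → L
(1,3): only reaches (0,3)(W), (1,1)(W), (1,0)(W), all W → L
(2,0): only reaches (1,0)(W), which is W → L
(2,1): only reaches (1,1)(W), which is W → L
(3,2): only reaches (2,2)(W), (0,2)(W), (3,0)(W), all W → L
(3,3): only reaches (2,3)(W), (0,3)(W), (3,1)(W), (3,0)(W), all W → L
(4,0): only reaches (3,0)(W), (1,0)(W), all W → L
(4,1): only reaches (3,1)(W), (1,1)(W), all W → L
(5,2): only reaches (4,2)(W), (2,2)(W), (0,2)(W), (5,0)(W), all W → L
(5,3): only reaches (4,3)(W), (2,3)(W), (0,3)(W), (5,1)(W), (5,0)(W), all W → L
(6,0): only reaches (5,0)(W), (3,0)(W), (1,0)(W), all W → L
(6,1): only reaches (5,1)(W), (3,1)(W), (1,1)(W), all W → L
(7,2): only reaches (6,2)(W), (4,2)(W), (2,2)(W), (7,0)(W), all W → L
(7,3): only reaches (6,3)(W), (4,3)(W), (2,3)(W), (7,1)(W), (7,0)(W), all W → L
(8,0): only reaches (7,0)(W), (5,0)(W), (3,0)(W), all W → L
(8,1): only reaches (7,1)(W), (5,1)(W), (3,1)(W), all W → L
Every other cell has at least one move into one of the L cells above, so it is W.
(8,3): the move to (7,3) reaches an L cell, so W
(4,1): one of the L cells justified above, so L

(8,3): W, (4,1): L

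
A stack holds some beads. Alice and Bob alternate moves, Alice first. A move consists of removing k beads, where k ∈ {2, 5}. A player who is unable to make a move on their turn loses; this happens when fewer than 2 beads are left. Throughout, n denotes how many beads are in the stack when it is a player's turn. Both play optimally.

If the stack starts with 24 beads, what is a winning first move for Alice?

Remove 2, leaving 22.

Compute win/loss labels from the base case upward. A position with no move is L. Any other position is W if it can reach an L in one move, else L.
n=0: no move → L
n=1: no move → L
n=2: reaches L-position 0 → W
n=3: reaches L-position 1 → W
n=4: only reaches 2(W), which is W → L
n=5: reaches L-position 0 → W
n=6: reaches L-position 4 → W
n=7: only reaches 5(W), 2(W), all W → L
n=8: only reaches 6(W), 3(W), all W → L
n=9: reaches L-position 7 → W
n=10: reaches L-position 8 → W
n=11: only reaches 9(W), 6(W), all W → L
n=12: reaches L-position 7 → W
n=13: reaches L-position 11 → W
n=14: only reaches 12(W), 9(W), all W → L
n=15: only reaches 13(W), 10(W), all W → L
n=16: reaches L-position 14 → W
n=17: reaches L-position 15 → W
n=18: only reaches 16(W), 13(W), all W → L
n=19: reaches L-position 14 → W
n=20: reaches L-position 18 → W
n=21: only reaches 19(W), 16(W), all W → L
n=22: only reaches 20(W), 17(W), all W → L
n=23: reaches L-position 21 → W
n=24: reaches L-position 22 → W
From 24, the L positions reachable in one move are: 22.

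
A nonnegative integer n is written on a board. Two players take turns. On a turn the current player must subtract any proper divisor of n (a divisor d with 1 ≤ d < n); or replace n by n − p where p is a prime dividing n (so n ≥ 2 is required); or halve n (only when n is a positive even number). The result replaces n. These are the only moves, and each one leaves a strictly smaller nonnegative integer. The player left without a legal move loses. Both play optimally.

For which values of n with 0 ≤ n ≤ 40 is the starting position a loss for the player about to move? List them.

Positions with no move are L. A position that does have a move is losing for the player to move precisely when every available move leads to a winning position for the opponent. Fill in the labels:
n=0: no move → L
n=1: no move → L
n=2: W (go to 0, an L position)
n=3: W (go to 0, an L position)
n=4: L (options 2(W), 3(W) are all W)
n=5: W (go to 0, an L position)
n=6: W (go to 4, an L position)
n=7: W (go to 0, an L position)
n=8: W (go to 4, an L position)
n=9: L (options 6(W), 8(W) are all W)
n=10: W (go to 9, an L position)
n=11: W (go to 0, an L position)
n=12: W (go to 9, an L position)
n=13: W (go to 0, an L position)
n=14: L (options 7(W), 12(W), 13(W) are all W)
n=15: W (go to 14, an L position)
n=16: W (go to 14, an L position)
n=17: W (go to 0, an L position)
n=18: W (go to 9, an L position)
n=19: W (go to 0, an L position)
n=20: L (options 10(W), 15(W), 16(W), 18(W), 19(W) are all W)
n=21: W (go to 14, an L position)
n=22: W (go to 20, an L position)
n=23: W (go to 0, an L position)
n=24: W (go to 20, an L position)
n=25: W (go to 20, an L position)
n=26: L (options 13(W), 24(W), 25(W) are all W)
n=27: W (go to 26, an L position)
n=28: W (go to 14, an L position)
n=29: W (go to 0, an L position)
n=30: W (go to 20, an L position)
n=31: W (go to 0, an L position)
n=32: L (options 16(W), 24(W), 28(W), 30(W), 31(W) are all W)
n=33: W (go to 32, an L position)
n=34: W (go to 32, an L position)
n=35: L (options 28(W), 30(W), 34(W) are all W)
n=36: W (go to 32, an L position)
n=37: W (go to 0, an L position)
n=38: L (options 19(W), 36(W), 37(W) are all W)
n=39: W (go to 26, an L position)
n=40: W (go to 20, an L position)
The losing starting values of n are exactly the entries labelled L in this table (10 of them).

0, 1, 4, 9, 14, 20, 26, 32, 35, 38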